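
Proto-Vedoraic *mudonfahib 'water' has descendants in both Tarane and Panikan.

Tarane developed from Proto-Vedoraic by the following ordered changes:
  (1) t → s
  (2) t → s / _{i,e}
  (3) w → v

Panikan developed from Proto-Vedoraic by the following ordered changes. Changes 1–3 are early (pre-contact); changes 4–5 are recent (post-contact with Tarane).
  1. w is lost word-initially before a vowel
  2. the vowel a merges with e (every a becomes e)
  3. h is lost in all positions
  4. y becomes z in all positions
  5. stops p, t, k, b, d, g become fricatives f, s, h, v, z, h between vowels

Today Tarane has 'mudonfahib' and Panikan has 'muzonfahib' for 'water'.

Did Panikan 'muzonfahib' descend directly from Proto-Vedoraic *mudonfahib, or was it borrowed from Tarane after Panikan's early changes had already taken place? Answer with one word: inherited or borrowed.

borrowed

If inherited, *mudonfahib would pass through all of Panikan's changes:
Panikan: start from *mudonfahib.
  rule 1: no change — mudonfahib
  rule 2 (vowel merger): mudonfahib → mudonfehib
  rule 3 (h-loss): mudonfehib → mudonfeib
  rule 4: no change — mudonfeib
  rule 5 (intervocalic lenition): mudonfeib → muzonfeib
  ⇒ Panikan muzonfeib
If borrowed from Tarane 'mudonfahib' after the early changes, it would undergo only the recent ones:
  rule 4 (unconditioned shift): no change (mudonfahib)
  rule 5 (intervocalic lenition): mudonfahib → muzonfahib
  ⇒ as a loan: muzonfahib
Panikan 'muzonfahib' matches the loan outcome 'muzonfahib', not the inherited 'muzonfeib' — it skipped the early Panikan changes, so it was borrowed from Tarane.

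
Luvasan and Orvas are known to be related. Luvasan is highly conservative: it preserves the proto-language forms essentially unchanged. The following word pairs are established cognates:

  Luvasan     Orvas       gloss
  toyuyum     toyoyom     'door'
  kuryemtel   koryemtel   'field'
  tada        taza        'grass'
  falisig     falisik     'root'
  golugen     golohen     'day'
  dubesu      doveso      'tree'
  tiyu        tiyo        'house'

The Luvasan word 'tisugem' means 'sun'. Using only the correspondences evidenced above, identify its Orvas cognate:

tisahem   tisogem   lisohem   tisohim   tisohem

tisohem

toyuyum ~ toyoyom, golugen ~ golohen — Luvasan u corresponds to Orvas o after a consonant, before a consonant other than r, m, n, p, b, f, v.
golugen ~ golohen — Luvasan g corresponds to Orvas h between vowels (before a front vowel).
Applying these to Luvasan 'tisugem':
  tisugem → tisogem   (u→o after a consonant, before a consonant other than r, m, n, p, b, f, v)
  tisogem → tisohem   (g→h between vowels (before a front vowel))
So the Orvas cognate is 'tisohem'.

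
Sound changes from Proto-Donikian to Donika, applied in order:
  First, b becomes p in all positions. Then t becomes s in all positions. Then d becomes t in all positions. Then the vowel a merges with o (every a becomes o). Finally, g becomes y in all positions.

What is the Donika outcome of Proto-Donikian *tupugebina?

supuyepino

Donika: start from *tupugebina.
  rule 1 (unconditioned shift): tupugebina → tupugepina
  rule 2 (unconditioned shift): tupugepina → supugepina
  rule 3: no change — supugepina
  rule 4 (vowel merger): supugepina → supugepino
  rule 5 (unconditioned shift): supugepino → supuyepino
  ⇒ Donika supuyepino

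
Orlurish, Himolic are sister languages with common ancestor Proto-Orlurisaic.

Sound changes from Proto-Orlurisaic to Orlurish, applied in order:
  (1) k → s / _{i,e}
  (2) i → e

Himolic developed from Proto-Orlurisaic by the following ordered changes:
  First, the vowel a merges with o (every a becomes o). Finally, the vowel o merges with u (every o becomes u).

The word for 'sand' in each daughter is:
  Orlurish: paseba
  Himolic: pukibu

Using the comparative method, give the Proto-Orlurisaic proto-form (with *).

Position 6: Orlurish has a, Himolic has u. Orlurish preserves a here (none of its changes turn any other segment into a), so the proto-segment is *a.
Position 3: Orlurish has s, Himolic has k. Himolic preserves k here (none of its changes turn any other segment into k), so the proto-segment is *k.
Position 4: Orlurish has e, Himolic has i. Himolic preserves i here (none of its changes turn any other segment into i), so the proto-segment is *i.
Continuing position by position gives *pakiba; check it forward:
Orlurish: *pakiba
  pakiba → pasiba   [palatalisation]
  pasiba → paseba   [vowel merger]
  giving Orlurish paseba.
Himolic: *pakiba
  pakiba → pokibo   [vowel merger]
  pokibo → pukibu   [vowel merger]
  giving Himolic pukibu.
*pakiba is the unique common source.

*pakiba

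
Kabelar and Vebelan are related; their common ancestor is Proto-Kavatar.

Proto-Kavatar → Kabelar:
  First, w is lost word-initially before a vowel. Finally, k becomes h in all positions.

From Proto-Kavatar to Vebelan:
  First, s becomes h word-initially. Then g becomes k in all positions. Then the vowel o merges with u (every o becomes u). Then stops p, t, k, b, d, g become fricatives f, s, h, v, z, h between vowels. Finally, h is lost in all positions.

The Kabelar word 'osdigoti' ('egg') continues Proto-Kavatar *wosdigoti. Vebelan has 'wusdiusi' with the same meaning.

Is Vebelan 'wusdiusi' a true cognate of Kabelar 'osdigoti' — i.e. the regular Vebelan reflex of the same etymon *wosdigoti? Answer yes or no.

Derive the expected Vebelan reflex of *wosdigoti:
Vebelan: *wosdigoti > wosdikoti > wusdikuti > wusdihusi > wusdiusi  (by unconditioned shift, vowel merger, intervocalic lenition, h-loss)
Vebelan 'wusdiusi' matches the regular reflex exactly, so the pair is cognate.

yes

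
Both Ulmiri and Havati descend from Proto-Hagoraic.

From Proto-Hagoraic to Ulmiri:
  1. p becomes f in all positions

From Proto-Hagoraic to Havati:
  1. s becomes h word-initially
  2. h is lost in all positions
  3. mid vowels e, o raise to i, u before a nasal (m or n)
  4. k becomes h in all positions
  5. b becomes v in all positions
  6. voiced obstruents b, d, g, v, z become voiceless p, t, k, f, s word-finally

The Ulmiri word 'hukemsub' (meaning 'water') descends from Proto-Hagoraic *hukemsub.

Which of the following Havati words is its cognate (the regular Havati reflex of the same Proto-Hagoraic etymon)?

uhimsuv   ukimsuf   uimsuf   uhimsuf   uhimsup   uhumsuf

Havati: *hukemsub
  hukemsub (rule 1 does not apply)
  hukemsub → ukemsub   [h-loss]
  ukemsub → ukimsub   [pre-nasal raising]
  ukimsub → uhimsub   [unconditioned shift]
  uhimsub → uhimsuv   [unconditioned shift]
  uhimsuv → uhimsuf   [final devoicing]
  giving Havati uhimsuf.
The other candidates each miss or misapply at least one Havati change.

uhimsuf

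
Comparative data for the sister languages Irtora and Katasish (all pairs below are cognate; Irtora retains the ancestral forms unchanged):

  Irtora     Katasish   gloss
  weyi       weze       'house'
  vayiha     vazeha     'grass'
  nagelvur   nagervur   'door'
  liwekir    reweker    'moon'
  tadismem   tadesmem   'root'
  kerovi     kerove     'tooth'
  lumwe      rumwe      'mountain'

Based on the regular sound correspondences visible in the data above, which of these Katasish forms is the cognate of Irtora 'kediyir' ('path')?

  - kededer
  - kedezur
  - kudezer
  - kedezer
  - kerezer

vayiha ~ vazeha, liwekir ~ reweker — Irtora i corresponds to Katasish e after a consonant, before a consonant other than r, m, n, p, b, f, v.
weyi ~ weze, vayiha ~ vazeha — Irtora y corresponds to Katasish z between vowels (before a front vowel).
liwekir ~ reweker — Irtora i corresponds to Katasish e after a consonant, before r.
Applying these to Irtora 'kediyir':
  kediyir → kedeyir   (i→e after a consonant, before a consonant other than r, m, n, p, b, f, v)
  kedeyir → kedezir   (y→z between vowels (before a front vowel))
  kedezir → kedezer   (i→e after a consonant, before r)
So the Katasish cognate is 'kedezer'.

kedezer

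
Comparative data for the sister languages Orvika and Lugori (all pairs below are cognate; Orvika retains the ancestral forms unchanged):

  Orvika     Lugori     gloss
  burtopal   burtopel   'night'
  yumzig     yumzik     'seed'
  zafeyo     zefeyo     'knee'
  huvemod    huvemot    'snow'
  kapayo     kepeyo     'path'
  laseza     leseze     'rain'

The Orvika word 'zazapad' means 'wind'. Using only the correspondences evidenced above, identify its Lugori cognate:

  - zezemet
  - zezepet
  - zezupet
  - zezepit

zezepet

burtopal ~ burtopel, kapayo ~ kepeyo — Orvika a corresponds to Lugori e after a consonant, before a consonant other than r, m, n, p, b, f, v.
kapayo ~ kepeyo — Orvika a corresponds to Lugori e after a consonant, before a labial obstruent.
huvemod ~ huvemot — Orvika d corresponds to Lugori t word-finally.
Applying these to Orvika 'zazapad':
  zazapad → zezapad   (a→e after a consonant, before a consonant other than r, m, n, p, b, f, v)
  zezapad → zezepad   (a→e after a consonant, before a labial obstruent)
  zezepad → zezeped   (a→e after a consonant, before a consonant other than r, m, n, p, b, f, v)
  zezeped → zezepet   (d→t word-finally)
So the Lugori cognate is 'zezepet'.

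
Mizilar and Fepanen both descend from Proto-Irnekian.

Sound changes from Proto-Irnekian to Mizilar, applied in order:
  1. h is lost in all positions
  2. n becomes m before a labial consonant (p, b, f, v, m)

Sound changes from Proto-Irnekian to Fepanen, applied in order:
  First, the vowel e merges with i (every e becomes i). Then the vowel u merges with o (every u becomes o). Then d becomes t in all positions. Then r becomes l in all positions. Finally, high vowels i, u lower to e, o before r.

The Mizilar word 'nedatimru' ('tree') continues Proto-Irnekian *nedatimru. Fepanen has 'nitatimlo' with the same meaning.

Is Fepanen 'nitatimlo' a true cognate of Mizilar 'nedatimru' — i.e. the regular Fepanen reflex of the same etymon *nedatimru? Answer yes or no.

Derive the expected Fepanen reflex of *nedatimru:
Fepanen: *nedatimru
  nedatimru → nidatimru   [vowel merger]
  nidatimru → nidatimro   [vowel merger]
  nidatimro → nitatimro   [unconditioned shift]
  nitatimro → nitatimlo   [unconditioned shift]
  nitatimlo (rule 5 does not apply)
  giving Fepanen nitatimlo.
Fepanen 'nitatimlo' matches the regular reflex exactly, so the pair is cognate.

yes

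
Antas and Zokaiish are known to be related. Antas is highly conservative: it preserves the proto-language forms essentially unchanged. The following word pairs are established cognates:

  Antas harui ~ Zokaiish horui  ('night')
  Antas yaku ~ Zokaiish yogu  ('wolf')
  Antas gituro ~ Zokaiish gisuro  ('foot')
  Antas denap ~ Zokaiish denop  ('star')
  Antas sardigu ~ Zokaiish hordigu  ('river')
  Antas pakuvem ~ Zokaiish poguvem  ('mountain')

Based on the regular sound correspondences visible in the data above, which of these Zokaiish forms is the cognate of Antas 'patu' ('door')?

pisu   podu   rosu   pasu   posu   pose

posu

yaku ~ yogu, pakuvem ~ poguvem — Antas a corresponds to Zokaiish o after a consonant, before a consonant other than r, m, n, p, b, f, v.
gituro ~ gisuro — Antas t corresponds to Zokaiish s between vowels (before a back vowel).
Applying these to Antas 'patu':
  patu → potu   (a→o after a consonant, before a consonant other than r, m, n, p, b, f, v)
  potu → posu   (t→s between vowels (before a back vowel))
So the Zokaiish cognate is 'posu'.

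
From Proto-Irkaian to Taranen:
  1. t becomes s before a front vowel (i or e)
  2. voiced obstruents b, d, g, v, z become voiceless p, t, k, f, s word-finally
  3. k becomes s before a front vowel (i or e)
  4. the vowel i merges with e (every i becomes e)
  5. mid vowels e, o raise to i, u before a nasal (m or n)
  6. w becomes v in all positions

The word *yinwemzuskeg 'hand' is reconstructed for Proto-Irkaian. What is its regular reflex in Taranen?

yinvimzussek

Taranen: *yinwemzuskeg
  yinwemzuskeg (rule 1 does not apply)
  yinwemzuskeg → yinwemzuskek   [final devoicing]
  yinwemzuskek → yinwemzussek   [palatalisation]
  yinwemzussek → yenwemzussek   [vowel merger]
  yenwemzussek → yinwimzussek   [pre-nasal raising]
  yinwimzussek → yinvimzussek   [unconditioned shift]
  giving Taranen yinvimzussek.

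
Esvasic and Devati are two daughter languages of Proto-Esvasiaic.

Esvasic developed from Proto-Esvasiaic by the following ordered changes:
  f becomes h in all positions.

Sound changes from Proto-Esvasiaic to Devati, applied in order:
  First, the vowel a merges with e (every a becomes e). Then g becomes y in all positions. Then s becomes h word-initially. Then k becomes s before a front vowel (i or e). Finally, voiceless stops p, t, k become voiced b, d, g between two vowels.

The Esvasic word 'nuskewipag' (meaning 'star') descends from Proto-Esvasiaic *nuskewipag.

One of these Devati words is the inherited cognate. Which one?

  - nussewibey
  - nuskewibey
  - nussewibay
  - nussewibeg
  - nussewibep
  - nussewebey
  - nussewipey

Devati: *nuskewipag
  nuskewipag → nuskewipeg   [vowel merger]
  nuskewipeg → nuskewipey   [unconditioned shift]
  nuskewipey (rule 3 does not apply)
  nuskewipey → nussewipey   [palatalisation]
  nussewipey → nussewibey   [intervocalic voicing]
  giving Devati nussewibey.
The other candidates each miss or misapply at least one Devati change.

nussewibey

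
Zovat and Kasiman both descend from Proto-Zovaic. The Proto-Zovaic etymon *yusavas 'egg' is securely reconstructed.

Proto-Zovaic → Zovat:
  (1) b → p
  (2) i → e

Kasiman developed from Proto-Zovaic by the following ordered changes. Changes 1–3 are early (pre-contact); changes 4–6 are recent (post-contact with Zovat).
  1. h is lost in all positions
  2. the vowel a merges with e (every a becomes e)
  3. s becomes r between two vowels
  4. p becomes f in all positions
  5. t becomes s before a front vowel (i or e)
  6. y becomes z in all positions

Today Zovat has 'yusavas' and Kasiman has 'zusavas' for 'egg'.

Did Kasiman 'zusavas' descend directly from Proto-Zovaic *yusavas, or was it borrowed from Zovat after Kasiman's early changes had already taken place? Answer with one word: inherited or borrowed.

borrowed

If inherited, *yusavas would pass through all of Kasiman's changes:
Kasiman: *yusavas > yuseves > yureves > zureves  (by vowel merger, rhotacism, unconditioned shift)
If borrowed from Zovat 'yusavas' after the early changes, it would undergo only the recent ones:
  rule 4 (unconditioned shift): no change (yusavas)
  rule 5 (palatalisation): no change (yusavas)
  rule 6 (unconditioned shift): yusavas → zusavas
  ⇒ as a loan: zusavas
Kasiman 'zusavas' matches the loan outcome 'zusavas', not the inherited 'zureves' — it skipped the early Kasiman changes, so it was borrowed from Zovat.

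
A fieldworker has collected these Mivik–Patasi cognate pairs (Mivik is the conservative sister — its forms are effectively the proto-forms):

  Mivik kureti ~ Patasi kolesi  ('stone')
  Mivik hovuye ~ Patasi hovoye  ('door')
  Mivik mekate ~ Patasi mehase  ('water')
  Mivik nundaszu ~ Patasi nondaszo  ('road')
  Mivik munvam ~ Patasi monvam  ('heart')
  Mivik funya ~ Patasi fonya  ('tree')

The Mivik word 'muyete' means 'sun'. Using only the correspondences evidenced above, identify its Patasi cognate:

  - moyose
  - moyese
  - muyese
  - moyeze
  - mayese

moyese

hovuye ~ hovoye — Mivik u corresponds to Patasi o after a consonant, before a consonant other than r, m, n, p, b, f, v.
mekate ~ mehase — Mivik t corresponds to Patasi s between vowels (before a front vowel).
Applying these to Mivik 'muyete':
  muyete → moyete   (u→o after a consonant, before a consonant other than r, m, n, p, b, f, v)
  moyete → moyese   (t→s between vowels (before a front vowel))
So the Patasi cognate is 'moyese'.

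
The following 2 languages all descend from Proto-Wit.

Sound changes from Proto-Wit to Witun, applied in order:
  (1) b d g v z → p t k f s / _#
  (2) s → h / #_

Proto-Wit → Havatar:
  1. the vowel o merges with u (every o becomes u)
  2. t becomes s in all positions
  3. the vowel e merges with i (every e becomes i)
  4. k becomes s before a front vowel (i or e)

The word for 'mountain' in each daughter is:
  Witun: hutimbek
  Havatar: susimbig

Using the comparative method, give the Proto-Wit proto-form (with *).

*sutimbeg

Position 8: Witun has k, Havatar has g. Havatar preserves g here (none of its changes turn any other segment into g), so the proto-segment is *g.
Position 1: Witun has h, Havatar has s. Taking the neighbouring segments as reconstructed: Witun h could go back to *s or *h; Havatar s could go back to *t or *s — the one source consistent with every daughter is *s.
Position 3: Witun has t, Havatar has s. Taking the neighbouring segments as reconstructed: Witun t can only go back to *t; Havatar s could go back to *t or *k or *s — the one source consistent with every daughter is *t.
Verify the candidate proto-form against each daughter:
Witun: start from *sutimbeg.
  rule 1 (final devoicing): sutimbeg → sutimbek
  rule 2 (debuccalisation): sutimbek → hutimbek
  ⇒ Witun hutimbek
Havatar: start from *sutimbeg.
  rule 1: no change — sutimbeg
  rule 2 (unconditioned shift): sutimbeg → susimbeg
  rule 3 (vowel merger): susimbeg → susimbig
  rule 4: no change — susimbig
  ⇒ Havatar susimbig
No other proto-form is consistent with every reflex, so the reconstruction is *sutimbeg.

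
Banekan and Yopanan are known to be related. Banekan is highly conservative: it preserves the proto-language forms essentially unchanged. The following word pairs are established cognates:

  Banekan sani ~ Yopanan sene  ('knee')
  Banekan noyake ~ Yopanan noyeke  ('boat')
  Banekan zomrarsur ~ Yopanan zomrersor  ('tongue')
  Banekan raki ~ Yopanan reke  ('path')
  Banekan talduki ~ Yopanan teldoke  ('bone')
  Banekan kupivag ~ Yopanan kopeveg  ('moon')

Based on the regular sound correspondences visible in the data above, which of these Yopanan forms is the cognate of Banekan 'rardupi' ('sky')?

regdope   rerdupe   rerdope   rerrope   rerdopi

rerdope

zomrarsur ~ zomrersor — Banekan a corresponds to Yopanan e after a consonant, before r.
kupivag ~ kopeveg — Banekan u corresponds to Yopanan o after a consonant, before a labial obstruent.
sani ~ sene, raki ~ reke — Banekan i corresponds to Yopanan e word-finally.
Applying these to Banekan 'rardupi':
  rardupi → rerdupi   (a→e after a consonant, before r)
  rerdupi → rerdopi   (u→o after a consonant, before a labial obstruent)
  rerdopi → rerdope   (i→e word-finally)
So the Yopanan cognate is 'rerdope'.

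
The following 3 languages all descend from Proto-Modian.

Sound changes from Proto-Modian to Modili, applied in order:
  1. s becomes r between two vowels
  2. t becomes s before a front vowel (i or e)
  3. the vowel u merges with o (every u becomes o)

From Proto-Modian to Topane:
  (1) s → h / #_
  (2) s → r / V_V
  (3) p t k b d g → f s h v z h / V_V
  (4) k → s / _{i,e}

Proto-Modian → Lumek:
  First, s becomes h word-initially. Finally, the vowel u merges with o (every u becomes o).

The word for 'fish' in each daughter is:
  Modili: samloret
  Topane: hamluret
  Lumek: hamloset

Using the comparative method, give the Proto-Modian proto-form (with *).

*samluset

Position 5: Modili has o, Topane has u, Lumek has o. Topane preserves u here (none of its changes turn any other segment into u), so the proto-segment is *u.
Position 6: Modili has r, Topane has r, Lumek has s. Lumek preserves s here (none of its changes turn any other segment into s), so the proto-segment is *s.
Continuing position by position gives *samluset; check it forward:
Modili: start from *samluset.
  rule 1 (rhotacism): samluset → samluret
  rule 2: no change — samluret
  rule 3 (vowel merger): samluret → samloret
  ⇒ Modili samloret
Topane: *samluset > hamluset > hamluret  (by debuccalisation, rhotacism)
Lumek: *samluset > hamluset > hamloset  (by debuccalisation, vowel merger)
*samluset is the unique common source.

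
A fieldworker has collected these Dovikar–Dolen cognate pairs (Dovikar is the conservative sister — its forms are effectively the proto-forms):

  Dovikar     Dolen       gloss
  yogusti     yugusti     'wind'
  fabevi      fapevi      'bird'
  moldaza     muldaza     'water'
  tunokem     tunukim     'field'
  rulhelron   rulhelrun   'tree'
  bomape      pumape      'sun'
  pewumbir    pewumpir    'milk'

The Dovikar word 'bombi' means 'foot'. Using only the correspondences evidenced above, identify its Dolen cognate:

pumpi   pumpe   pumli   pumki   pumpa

bomape ~ pumape — Dovikar b corresponds to Dolen p word-initially before a back vowel.
bomape ~ pumape — Dovikar o corresponds to Dolen u after a consonant, before a nasal.
pewumbir ~ pewumpir — Dovikar b corresponds to Dolen p after a consonant, before a front vowel.
Applying these to Dovikar 'bombi':
  bombi → pombi   (b→p word-initially before a back vowel)
  pombi → pumbi   (o→u after a consonant, before a nasal)
  pumbi → pumpi   (b→p after a consonant, before a front vowel)
So the Dolen cognate is 'pumpi'.

pumpi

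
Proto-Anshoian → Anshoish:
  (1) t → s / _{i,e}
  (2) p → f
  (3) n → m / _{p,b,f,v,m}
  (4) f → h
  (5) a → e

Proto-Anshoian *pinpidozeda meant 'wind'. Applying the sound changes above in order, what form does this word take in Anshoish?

himhidozede

Anshoish: *pinpidozeda > finfidozeda > fimfidozeda > himhidozeda > himhidozede  (by unconditioned shift, nasal place assimilation, unconditioned shift, vowel merger)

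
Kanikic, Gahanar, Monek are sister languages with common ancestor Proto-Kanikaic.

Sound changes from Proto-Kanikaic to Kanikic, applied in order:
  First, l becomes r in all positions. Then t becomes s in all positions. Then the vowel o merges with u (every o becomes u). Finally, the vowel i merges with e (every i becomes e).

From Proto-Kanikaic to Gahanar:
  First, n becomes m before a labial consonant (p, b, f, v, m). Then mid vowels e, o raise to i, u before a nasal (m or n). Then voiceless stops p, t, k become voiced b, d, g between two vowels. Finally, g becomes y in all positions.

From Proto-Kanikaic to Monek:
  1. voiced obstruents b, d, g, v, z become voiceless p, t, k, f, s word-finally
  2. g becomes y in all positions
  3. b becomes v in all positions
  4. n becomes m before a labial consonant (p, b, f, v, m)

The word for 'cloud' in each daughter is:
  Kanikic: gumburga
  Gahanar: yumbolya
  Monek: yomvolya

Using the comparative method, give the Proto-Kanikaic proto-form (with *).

*gombolga

Position 1: Kanikic has g, Gahanar has y, Monek has y. Kanikic preserves g here (none of its changes turn any other segment into g), so the proto-segment is *g.
Position 2: Kanikic has u, Gahanar has u, Monek has o. Monek preserves o here (none of its changes turn any other segment into o), so the proto-segment is *o.
Position 4: Kanikic has b, Gahanar has b, Monek has v. Kanikic preserves b here (none of its changes turn any other segment into b), so the proto-segment is *b.
Verify the candidate proto-form against each daughter:
Kanikic: start from *gombolga.
  rule 1 (unconditioned shift): gombolga → gomborga
  rule 2: no change — gomborga
  rule 3 (vowel merger): gomborga → gumburga
  rule 4: no change — gumburga
  ⇒ Kanikic gumburga
Gahanar: *gombolga > gumbolga > yumbolya  (by pre-nasal raising, unconditioned shift)
Monek: *gombolga
  gombolga (rule 1 does not apply)
  gombolga → yombolya   [unconditioned shift]
  yombolya → yomvolya   [unconditioned shift]
  yomvolya (rule 4 does not apply)
  giving Monek yomvolya.
*gombolga is the unique common source.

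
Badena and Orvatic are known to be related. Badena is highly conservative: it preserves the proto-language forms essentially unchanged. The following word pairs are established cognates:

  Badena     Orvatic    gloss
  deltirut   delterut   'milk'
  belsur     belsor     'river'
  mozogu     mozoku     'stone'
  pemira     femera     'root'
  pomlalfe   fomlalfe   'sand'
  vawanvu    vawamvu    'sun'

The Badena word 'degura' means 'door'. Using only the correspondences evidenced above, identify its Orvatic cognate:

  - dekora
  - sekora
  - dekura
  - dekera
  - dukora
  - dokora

mozogu ~ mozoku — Badena g corresponds to Orvatic k between vowels (before a back vowel).
belsur ~ belsor — Badena u corresponds to Orvatic o after a consonant, before r.
Applying these to Badena 'degura':
  degura → dekura   (g→k between vowels (before a back vowel))
  dekura → dekora   (u→o after a consonant, before r)
So the Orvatic cognate is 'dekora'.

dekora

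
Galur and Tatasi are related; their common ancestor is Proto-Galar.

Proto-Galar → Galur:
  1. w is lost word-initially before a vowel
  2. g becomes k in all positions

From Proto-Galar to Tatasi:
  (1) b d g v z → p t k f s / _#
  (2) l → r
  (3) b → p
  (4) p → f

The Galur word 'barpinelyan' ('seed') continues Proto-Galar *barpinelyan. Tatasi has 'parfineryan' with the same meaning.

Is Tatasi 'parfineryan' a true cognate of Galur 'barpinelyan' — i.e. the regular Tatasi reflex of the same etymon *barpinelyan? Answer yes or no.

Derive the expected Tatasi reflex of *barpinelyan:
Tatasi: start from *barpinelyan.
  rule 1: no change — barpinelyan
  rule 2 (unconditioned shift): barpinelyan → barpineryan
  rule 3 (unconditioned shift): barpineryan → parpineryan
  rule 4 (unconditioned shift): parpineryan → farfineryan
  ⇒ Tatasi farfineryan
The regular Tatasi reflex would be 'farfineryan', but the attested form is 'parfineryan'. The correspondence is irregular, so they are not cognates (the Tatasi form has a different source).

no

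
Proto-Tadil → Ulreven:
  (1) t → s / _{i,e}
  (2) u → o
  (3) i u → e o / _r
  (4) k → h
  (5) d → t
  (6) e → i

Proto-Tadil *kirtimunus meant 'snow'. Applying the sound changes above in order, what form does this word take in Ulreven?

hirsimonos

Ulreven: *kirtimunus > kirsimunus > kirsimonos > kersimonos > hersimonos > hirsimonos  (by palatalisation, vowel merger, pre-rhotic lowering, unconditioned shift, vowel merger)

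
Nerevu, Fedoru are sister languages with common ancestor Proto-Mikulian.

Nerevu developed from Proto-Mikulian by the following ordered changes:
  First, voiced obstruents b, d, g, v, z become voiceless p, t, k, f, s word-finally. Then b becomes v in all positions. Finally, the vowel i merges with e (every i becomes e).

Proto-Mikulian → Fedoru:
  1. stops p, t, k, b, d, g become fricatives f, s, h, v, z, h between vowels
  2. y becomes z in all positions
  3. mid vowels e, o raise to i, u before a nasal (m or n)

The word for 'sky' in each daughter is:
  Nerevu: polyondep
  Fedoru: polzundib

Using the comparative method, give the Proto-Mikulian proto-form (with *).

*polyondib

Position 8: Nerevu has e, Fedoru has i. Taking the neighbouring segments as reconstructed: Nerevu e could go back to *e or *i; Fedoru i can only go back to *i — the one source consistent with every daughter is *i.
Position 4: Nerevu has y, Fedoru has z. Nerevu preserves y here (none of its changes turn any other segment into y), so the proto-segment is *y.
Position 9: Nerevu has p, Fedoru has b. Fedoru preserves b here (none of its changes turn any other segment into b), so the proto-segment is *b.
This points to *polyondib. Verify forward in each daughter:
Nerevu: start from *polyondib.
  rule 1 (final devoicing): polyondib → polyondip
  rule 2: no change — polyondip
  rule 3 (vowel merger): polyondip → polyondep
  ⇒ Nerevu polyondep
Fedoru: *polyondib
  polyondib (rule 1 does not apply)
  polyondib → polzondib   [unconditioned shift]
  polzondib → polzundib   [pre-nasal raising]
  giving Fedoru polzundib.
No other proto-form is consistent with every reflex, so the reconstruction is *polyondib.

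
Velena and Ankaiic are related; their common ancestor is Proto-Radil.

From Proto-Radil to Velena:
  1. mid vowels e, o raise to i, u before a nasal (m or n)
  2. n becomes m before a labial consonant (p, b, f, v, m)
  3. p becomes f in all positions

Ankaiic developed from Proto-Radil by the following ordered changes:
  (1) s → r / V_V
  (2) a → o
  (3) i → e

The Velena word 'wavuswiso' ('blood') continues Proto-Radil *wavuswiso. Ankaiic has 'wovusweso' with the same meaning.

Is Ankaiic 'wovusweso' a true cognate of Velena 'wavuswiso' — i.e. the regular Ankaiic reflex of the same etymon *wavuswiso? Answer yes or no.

no

Derive the expected Ankaiic reflex of *wavuswiso:
Ankaiic: *wavuswiso > wavuswiro > wovuswiro > wovuswero  (by rhotacism, vowel merger, vowel merger)
The regular Ankaiic reflex would be 'wovuswero', but the attested form is 'wovusweso'. The correspondence is irregular, so they are not cognates (the Ankaiic form has a different source).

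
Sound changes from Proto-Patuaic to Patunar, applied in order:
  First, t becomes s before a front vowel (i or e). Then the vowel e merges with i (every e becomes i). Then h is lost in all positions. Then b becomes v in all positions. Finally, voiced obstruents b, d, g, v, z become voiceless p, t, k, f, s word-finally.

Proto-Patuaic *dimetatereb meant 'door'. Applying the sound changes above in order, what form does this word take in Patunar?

dimitasirif

Patunar: *dimetatereb > dimetasereb > dimitasirib > dimitasiriv > dimitasirif  (by palatalisation, vowel merger, unconditioned shift, final devoicing)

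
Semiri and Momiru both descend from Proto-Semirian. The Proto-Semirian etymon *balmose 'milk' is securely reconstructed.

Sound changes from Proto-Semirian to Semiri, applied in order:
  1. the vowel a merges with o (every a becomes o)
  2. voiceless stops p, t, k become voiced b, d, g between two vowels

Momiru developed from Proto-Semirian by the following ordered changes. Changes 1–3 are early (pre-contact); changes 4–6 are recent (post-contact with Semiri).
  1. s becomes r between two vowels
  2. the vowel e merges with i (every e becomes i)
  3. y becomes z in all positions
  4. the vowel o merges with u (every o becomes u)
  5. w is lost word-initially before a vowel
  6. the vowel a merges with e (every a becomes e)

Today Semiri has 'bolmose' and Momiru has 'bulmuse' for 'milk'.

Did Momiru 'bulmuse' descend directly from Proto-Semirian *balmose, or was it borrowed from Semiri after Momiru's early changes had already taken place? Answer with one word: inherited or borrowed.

borrowed

If inherited, *balmose would pass through all of Momiru's changes:
Momiru: start from *balmose.
  rule 1 (rhotacism): balmose → balmore
  rule 2 (vowel merger): balmore → balmori
  rule 3: no change — balmori
  rule 4 (vowel merger): balmori → balmuri
  rule 5: no change — balmuri
  rule 6 (vowel merger): balmuri → belmuri
  ⇒ Momiru belmuri
If borrowed from Semiri 'bolmose' after the early changes, it would undergo only the recent ones:
  rule 4 (vowel merger): bolmose → bulmuse
  rule 5 (glide loss): no change (bulmuse)
  rule 6 (vowel merger): no change (bulmuse)
  ⇒ as a loan: bulmuse
Momiru 'bulmuse' matches the loan outcome 'bulmuse', not the inherited 'belmuri' — it skipped the early Momiru changes, so it was borrowed from Semiri.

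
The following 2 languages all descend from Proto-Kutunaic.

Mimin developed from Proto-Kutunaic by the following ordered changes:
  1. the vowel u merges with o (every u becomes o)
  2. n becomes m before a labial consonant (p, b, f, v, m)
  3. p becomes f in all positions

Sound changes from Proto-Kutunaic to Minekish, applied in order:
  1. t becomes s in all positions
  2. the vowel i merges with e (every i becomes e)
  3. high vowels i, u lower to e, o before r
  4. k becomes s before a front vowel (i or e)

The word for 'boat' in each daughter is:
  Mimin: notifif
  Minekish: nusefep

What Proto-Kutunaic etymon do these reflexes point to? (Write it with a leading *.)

*nutifip

Position 3: Mimin has t, Minekish has s. Mimin preserves t here (none of its changes turn any other segment into t), so the proto-segment is *t.
Position 2: Mimin has o, Minekish has u. Minekish preserves u here (none of its changes turn any other segment into u), so the proto-segment is *u.
Position 7: Mimin has f, Minekish has p. Minekish preserves p here (none of its changes turn any other segment into p), so the proto-segment is *p.
Verify the candidate proto-form against each daughter:
Mimin: start from *nutifip.
  rule 1 (vowel merger): nutifip → notifip
  rule 2: no change — notifip
  rule 3 (unconditioned shift): notifip → notifif
  ⇒ Mimin notifif
Minekish: *nutifip
  nutifip → nusifip   [unconditioned shift]
  nusifip → nusefep   [vowel merger]
  nusefep (rule 3 does not apply)
  nusefep (rule 4 does not apply)
  giving Minekish nusefep.
No other proto-form is consistent with every reflex, so the reconstruction is *nutifip.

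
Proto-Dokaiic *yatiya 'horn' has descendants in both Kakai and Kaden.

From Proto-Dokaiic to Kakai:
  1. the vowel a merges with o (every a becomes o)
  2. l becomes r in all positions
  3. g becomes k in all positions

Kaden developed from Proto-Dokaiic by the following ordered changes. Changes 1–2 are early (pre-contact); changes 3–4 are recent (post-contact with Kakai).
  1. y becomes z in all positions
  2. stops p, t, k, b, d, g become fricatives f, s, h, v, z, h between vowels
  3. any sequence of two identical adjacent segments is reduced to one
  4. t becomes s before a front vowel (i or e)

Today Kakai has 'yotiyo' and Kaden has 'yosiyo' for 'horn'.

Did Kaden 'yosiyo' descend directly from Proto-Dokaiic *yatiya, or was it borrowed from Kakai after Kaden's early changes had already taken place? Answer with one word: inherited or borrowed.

borrowed

If inherited, *yatiya would pass through all of Kaden's changes:
Kaden: start from *yatiya.
  rule 1 (unconditioned shift): yatiya → zatiza
  rule 2 (intervocalic lenition): zatiza → zasiza
  rule 3: no change — zasiza
  rule 4: no change — zasiza
  ⇒ Kaden zasiza
If borrowed from Kakai 'yotiyo' after the early changes, it would undergo only the recent ones:
  rule 3 (degemination): no change (yotiyo)
  rule 4 (palatalisation): yotiyo → yosiyo
  ⇒ as a loan: yosiyo
Kaden 'yosiyo' matches the loan outcome 'yosiyo', not the inherited 'zasiza' — it skipped the early Kaden changes, so it was borrowed from Kakai.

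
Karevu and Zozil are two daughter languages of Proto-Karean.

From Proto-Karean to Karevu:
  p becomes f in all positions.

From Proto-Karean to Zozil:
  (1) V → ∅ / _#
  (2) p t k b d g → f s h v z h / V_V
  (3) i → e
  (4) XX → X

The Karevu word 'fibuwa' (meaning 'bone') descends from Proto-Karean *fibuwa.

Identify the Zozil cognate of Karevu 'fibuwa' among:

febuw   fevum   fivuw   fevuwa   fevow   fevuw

fevuw

Zozil: *fibuwa > fibuw > fivuw > fevuw  (by apocope, intervocalic lenition, vowel merger)
Among the options, 'fevuw' alone shows every Zozil change applied in order.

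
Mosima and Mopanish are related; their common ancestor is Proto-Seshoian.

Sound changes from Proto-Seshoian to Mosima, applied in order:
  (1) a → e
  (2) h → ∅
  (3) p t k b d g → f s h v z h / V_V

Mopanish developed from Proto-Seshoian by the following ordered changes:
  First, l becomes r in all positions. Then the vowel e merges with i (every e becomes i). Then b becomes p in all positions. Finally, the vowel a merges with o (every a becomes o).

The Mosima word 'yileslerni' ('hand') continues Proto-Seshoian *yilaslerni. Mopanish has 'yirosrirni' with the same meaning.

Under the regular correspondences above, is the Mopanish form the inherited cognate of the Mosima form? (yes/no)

yes

Derive the expected Mopanish reflex of *yilaslerni:
Mopanish: *yilaslerni
  yilaslerni → yirasrerni   [unconditioned shift]
  yirasrerni → yirasrirni   [vowel merger]
  yirasrirni (rule 3 does not apply)
  yirasrirni → yirosrirni   [vowel merger]
  giving Mopanish yirosrirni.
Mopanish 'yirosrirni' matches the regular reflex exactly, so the pair is cognate.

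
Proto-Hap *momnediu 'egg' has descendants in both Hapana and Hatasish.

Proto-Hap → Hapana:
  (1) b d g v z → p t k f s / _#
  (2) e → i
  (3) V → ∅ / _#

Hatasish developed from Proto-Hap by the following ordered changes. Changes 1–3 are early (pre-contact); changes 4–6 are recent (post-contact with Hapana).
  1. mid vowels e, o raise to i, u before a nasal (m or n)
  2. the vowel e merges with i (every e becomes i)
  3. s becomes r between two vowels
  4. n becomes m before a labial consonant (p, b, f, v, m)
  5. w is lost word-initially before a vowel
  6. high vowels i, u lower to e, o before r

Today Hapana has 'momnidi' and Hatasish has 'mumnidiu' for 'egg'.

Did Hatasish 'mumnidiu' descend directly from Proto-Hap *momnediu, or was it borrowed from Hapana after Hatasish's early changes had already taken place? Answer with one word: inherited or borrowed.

If inherited, *momnediu would pass through all of Hatasish's changes:
Hatasish: start from *momnediu.
  rule 1 (pre-nasal raising): momnediu → mumnediu
  rule 2 (vowel merger): mumnediu → mumnidiu
  rule 3: no change — mumnidiu
  rule 4: no change — mumnidiu
  rule 5: no change — mumnidiu
  rule 6: no change — mumnidiu
  ⇒ Hatasish mumnidiu
If borrowed from Hapana 'momnidi' after the early changes, it would undergo only the recent ones:
  rule 4 (nasal place assimilation): no change (momnidi)
  rule 5 (glide loss): no change (momnidi)
  rule 6 (pre-rhotic lowering): no change (momnidi)
  ⇒ as a loan: momnidi
Hatasish 'mumnidiu' matches the inherited outcome exactly, so it is an inherited cognate, not a loan.

inherited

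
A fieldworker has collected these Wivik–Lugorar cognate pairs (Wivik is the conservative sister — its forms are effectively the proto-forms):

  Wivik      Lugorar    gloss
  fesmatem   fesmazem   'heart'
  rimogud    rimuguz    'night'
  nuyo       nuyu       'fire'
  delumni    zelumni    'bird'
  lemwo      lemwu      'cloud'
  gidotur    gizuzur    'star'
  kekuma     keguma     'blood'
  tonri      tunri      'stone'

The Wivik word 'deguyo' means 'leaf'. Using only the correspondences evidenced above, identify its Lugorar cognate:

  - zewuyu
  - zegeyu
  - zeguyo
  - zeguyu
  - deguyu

delumni ~ zelumni — Wivik d corresponds to Lugorar z word-initially before a front vowel.
nuyo ~ nuyu, lemwo ~ lemwu — Wivik o corresponds to Lugorar u word-finally.
Applying these to Wivik 'deguyo':
  deguyo → zeguyo   (d→z word-initially before a front vowel)
  zeguyo → zeguyu   (o→u word-finally)
So the Lugorar cognate is 'zeguyu'.

zeguyu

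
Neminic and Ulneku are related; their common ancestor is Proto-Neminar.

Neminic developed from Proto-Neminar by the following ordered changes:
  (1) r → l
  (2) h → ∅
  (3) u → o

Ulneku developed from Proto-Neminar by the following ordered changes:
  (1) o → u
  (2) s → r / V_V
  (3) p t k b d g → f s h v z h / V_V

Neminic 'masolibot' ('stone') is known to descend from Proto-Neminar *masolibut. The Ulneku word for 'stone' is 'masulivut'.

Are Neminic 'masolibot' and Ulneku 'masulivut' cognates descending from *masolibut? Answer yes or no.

no

Derive the expected Ulneku reflex of *masolibut:
Ulneku: start from *masolibut.
  rule 1 (vowel merger): masolibut → masulibut
  rule 2 (rhotacism): masulibut → marulibut
  rule 3 (intervocalic lenition): marulibut → marulivut
  ⇒ Ulneku marulivut
The regular Ulneku reflex would be 'marulivut', but the attested form is 'masulivut'. The correspondence is irregular, so they are not cognates (the Ulneku form has a different source).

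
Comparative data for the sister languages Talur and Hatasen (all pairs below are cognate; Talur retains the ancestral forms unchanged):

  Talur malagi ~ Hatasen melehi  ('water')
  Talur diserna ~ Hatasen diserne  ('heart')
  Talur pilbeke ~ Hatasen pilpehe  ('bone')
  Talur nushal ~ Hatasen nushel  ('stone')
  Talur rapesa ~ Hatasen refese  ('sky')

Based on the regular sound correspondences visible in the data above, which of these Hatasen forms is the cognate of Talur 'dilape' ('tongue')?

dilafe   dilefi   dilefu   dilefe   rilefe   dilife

rapesa ~ refese — Talur a corresponds to Hatasen e after a consonant, before a labial obstruent.
rapesa ~ refese — Talur p corresponds to Hatasen f between vowels (before a front vowel).
Applying these to Talur 'dilape':
  dilape → dilepe   (a→e after a consonant, before a labial obstruent)
  dilepe → dilefe   (p→f between vowels (before a front vowel))
So the Hatasen cognate is 'dilefe'.

dilefe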